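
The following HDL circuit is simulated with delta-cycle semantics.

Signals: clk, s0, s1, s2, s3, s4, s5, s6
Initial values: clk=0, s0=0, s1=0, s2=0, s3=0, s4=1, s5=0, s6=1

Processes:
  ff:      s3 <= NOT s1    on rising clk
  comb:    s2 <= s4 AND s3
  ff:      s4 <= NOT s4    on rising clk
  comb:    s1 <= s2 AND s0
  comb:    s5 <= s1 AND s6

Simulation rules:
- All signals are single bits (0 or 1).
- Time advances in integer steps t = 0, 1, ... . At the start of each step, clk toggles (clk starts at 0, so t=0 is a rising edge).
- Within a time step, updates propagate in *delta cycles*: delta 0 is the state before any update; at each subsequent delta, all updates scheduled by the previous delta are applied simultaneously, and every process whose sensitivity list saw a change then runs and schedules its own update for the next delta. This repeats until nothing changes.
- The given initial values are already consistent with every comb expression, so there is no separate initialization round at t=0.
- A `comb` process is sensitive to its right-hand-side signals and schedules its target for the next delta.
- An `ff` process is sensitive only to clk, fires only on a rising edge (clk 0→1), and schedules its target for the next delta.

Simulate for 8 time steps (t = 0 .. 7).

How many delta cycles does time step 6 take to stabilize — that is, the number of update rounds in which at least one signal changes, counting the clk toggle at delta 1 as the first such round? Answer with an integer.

t0.Δ0 s1=0 s2=0 s6=1 s3=0 s5=0 s4=1 clk=0 s0=0
t0.Δ1 s1=0 s2=0 s6=1 s3=0 s5=0 s4=1 clk=1 s0=0
t0.Δ2 s1=0 s2=0 s6=1 s3=1 s5=0 s4=0 clk=1 s0=0
t1.Δ0 s1=0 s2=0 s6=1 s3=1 s5=0 s4=0 clk=1 s0=0
t1.Δ1 s1=0 s2=0 s6=1 s3=1 s5=0 s4=0 clk=0 s0=0
t2.Δ0 s1=0 s2=0 s6=1 s3=1 s5=0 s4=0 clk=0 s0=0
t2.Δ1 s1=0 s2=0 s6=1 s3=1 s5=0 s4=0 clk=1 s0=0
t2.Δ2 s1=0 s2=0 s6=1 s3=1 s5=0 s4=1 clk=1 s0=0
t2.Δ3 s1=0 s2=1 s6=1 s3=1 s5=0 s4=1 clk=1 s0=0
t3.Δ0 s1=0 s2=1 s6=1 s3=1 s5=0 s4=1 clk=1 s0=0
t3.Δ1 s1=0 s2=1 s6=1 s3=1 s5=0 s4=1 clk=0 s0=0
t4.Δ0 s1=0 s2=1 s6=1 s3=1 s5=0 s4=1 clk=0 s0=0
t4.Δ1 s1=0 s2=1 s6=1 s3=1 s5=0 s4=1 clk=1 s0=0
t4.Δ2 s1=0 s2=1 s6=1 s3=1 s5=0 s4=0 clk=1 s0=0
t4.Δ3 s1=0 s2=0 s6=1 s3=1 s5=0 s4=0 clk=1 s0=0
t5.Δ0 s1=0 s2=0 s6=1 s3=1 s5=0 s4=0 clk=1 s0=0
t5.Δ1 s1=0 s2=0 s6=1 s3=1 s5=0 s4=0 clk=0 s0=0
t6.Δ0 s1=0 s2=0 s6=1 s3=1 s5=0 s4=0 clk=0 s0=0
t6.Δ1 s1=0 s2=0 s6=1 s3=1 s5=0 s4=0 clk=1 s0=0
t6.Δ2 s1=0 s2=0 s6=1 s3=1 s5=0 s4=1 clk=1 s0=0
t6.Δ3 s1=0 s2=1 s6=1 s3=1 s5=0 s4=1 clk=1 s0=0
t7.Δ0 s1=0 s2=1 s6=1 s3=1 s5=0 s4=1 clk=1 s0=0
t7.Δ1 s1=0 s2=1 s6=1 s3=1 s5=0 s4=1 clk=0 s0=0

3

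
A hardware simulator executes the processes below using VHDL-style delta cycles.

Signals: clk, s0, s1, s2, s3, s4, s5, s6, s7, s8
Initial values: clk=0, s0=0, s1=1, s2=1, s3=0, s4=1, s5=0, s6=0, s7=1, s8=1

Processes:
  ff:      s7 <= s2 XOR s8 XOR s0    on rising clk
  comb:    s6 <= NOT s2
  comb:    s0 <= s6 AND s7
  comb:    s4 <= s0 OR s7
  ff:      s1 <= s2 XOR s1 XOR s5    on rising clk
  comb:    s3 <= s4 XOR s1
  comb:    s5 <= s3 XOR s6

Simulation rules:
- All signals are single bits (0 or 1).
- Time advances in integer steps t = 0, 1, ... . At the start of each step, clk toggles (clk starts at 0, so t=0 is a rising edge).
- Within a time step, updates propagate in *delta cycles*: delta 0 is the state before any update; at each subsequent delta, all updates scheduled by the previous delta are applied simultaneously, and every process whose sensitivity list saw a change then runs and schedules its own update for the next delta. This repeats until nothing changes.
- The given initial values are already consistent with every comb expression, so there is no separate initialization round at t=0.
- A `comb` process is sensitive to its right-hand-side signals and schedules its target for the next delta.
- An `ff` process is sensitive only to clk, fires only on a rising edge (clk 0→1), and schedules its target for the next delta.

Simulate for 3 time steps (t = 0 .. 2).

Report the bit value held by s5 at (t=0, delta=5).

t=0 Δ0: s4=1 s2=1 s5=0 s7=1 clk=0 s3=0 s1=1 s8=1 s6=0 s0=0
  Δ1: clk:0→1
  Δ2: s7:1→0, s1:1→0
  Δ3: s4:1→0, s3:0→1
  Δ4: s5:0→1, s3:1→0
  Δ5: s5:1→0
  (5Δ to stable)
t=1 Δ0: s4=0 s2=1 s5=0 s7=0 clk=1 s3=0 s1=0 s8=1 s6=0 s0=0
  Δ1: clk:1→0
  (1Δ to stable)
t=2 Δ0: s4=0 s2=1 s5=0 s7=0 clk=0 s3=0 s1=0 s8=1 s6=0 s0=0
  Δ1: clk:0→1
  Δ2: s1:0→1
  Δ3: s3:0→1
  Δ4: s5:0→1
  (4Δ to stable)

0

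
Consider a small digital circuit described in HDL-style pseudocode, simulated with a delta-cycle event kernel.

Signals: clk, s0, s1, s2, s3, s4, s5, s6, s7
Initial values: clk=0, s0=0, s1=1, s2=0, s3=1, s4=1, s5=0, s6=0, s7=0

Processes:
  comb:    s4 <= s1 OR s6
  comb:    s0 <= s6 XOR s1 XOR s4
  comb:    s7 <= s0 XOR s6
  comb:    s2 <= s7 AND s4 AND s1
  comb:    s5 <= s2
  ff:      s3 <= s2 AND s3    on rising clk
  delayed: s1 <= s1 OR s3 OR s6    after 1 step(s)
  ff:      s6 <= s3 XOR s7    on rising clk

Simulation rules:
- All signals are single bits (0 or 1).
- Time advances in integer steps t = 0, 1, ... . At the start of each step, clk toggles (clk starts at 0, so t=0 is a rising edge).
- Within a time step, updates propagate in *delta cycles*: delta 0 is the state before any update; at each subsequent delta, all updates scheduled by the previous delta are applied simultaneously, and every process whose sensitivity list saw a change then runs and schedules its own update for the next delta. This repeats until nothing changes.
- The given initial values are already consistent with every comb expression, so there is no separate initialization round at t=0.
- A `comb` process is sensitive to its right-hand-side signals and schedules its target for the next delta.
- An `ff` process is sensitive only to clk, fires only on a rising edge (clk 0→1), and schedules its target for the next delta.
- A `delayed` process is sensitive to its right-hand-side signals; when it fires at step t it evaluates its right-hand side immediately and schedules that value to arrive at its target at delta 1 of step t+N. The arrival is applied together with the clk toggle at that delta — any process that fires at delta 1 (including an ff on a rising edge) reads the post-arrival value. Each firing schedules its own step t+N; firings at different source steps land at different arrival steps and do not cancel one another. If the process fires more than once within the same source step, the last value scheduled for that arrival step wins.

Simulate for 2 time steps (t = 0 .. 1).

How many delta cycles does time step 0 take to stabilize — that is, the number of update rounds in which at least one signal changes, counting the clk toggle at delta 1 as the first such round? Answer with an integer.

t=0 Δ0: clk=0 s3=1 s0=0 s1=1 s4=1 s2=0 s5=0 s6=0 s7=0
  Δ1: clk:0→1
  Δ2: s3:1→0, s6:0→1
  Δ3: s0:0→1, s7:0→1
  Δ4: s2:0→1, s7:1→0
  Δ5: s2:1→0, s5:0→1
  Δ6: s5:1→0
  (6Δ to stable)
t=1 Δ0: clk=1 s3=0 s0=1 s1=1 s4=1 s2=0 s5=0 s6=1 s7=0
  Δ1: clk:1→0
  (1Δ to stable)

6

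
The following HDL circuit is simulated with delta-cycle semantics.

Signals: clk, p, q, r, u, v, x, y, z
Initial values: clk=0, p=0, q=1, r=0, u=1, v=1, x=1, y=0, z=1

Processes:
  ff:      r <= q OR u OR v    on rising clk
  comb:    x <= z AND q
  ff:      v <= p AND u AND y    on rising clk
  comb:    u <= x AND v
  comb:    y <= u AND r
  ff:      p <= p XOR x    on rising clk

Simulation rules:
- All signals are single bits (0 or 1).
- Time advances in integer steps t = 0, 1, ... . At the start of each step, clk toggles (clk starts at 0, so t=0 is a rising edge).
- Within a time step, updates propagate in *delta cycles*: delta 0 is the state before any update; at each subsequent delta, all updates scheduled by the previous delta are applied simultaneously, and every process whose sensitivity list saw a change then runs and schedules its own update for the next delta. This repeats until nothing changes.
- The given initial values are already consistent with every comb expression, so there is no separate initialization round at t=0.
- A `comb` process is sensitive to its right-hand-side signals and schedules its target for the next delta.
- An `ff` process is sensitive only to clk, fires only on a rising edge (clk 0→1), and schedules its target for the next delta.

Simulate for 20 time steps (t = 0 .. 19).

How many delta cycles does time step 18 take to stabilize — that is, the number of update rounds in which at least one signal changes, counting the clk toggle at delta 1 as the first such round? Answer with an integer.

t=0 Δ0: z=1 u=1 y=0 v=1 x=1 p=0 q=1 clk=0 r=0
  Δ1: clk:0→1
  Δ2: v:1→0, p:0→1, r:0→1
  Δ3: u:1→0, y:0→1
  Δ4: y:1→0
  (4Δ to stable)
t=1 Δ0: z=1 u=0 y=0 v=0 x=1 p=1 q=1 clk=1 r=1
  Δ1: clk:1→0
  (1Δ to stable)
t=2 Δ0: z=1 u=0 y=0 v=0 x=1 p=1 q=1 clk=0 r=1
  Δ1: clk:0→1
  Δ2: p:1→0
  (2Δ to stable)
t=3 Δ0: z=1 u=0 y=0 v=0 x=1 p=0 q=1 clk=1 r=1
  Δ1: clk:1→0
  (1Δ to stable)
t=4 Δ0: z=1 u=0 y=0 v=0 x=1 p=0 q=1 clk=0 r=1
  Δ1: clk:0→1
  Δ2: p:0→1
  (2Δ to stable)
t=5 Δ0: z=1 u=0 y=0 v=0 x=1 p=1 q=1 clk=1 r=1
  Δ1: clk:1→0
  (1Δ to stable)
t=6 Δ0: z=1 u=0 y=0 v=0 x=1 p=1 q=1 clk=0 r=1
  Δ1: clk:0→1
  Δ2: p:1→0
  (2Δ to stable)
t=7 Δ0: z=1 u=0 y=0 v=0 x=1 p=0 q=1 clk=1 r=1
  Δ1: clk:1→0
  (1Δ to stable)
t=8 Δ0: z=1 u=0 y=0 v=0 x=1 p=0 q=1 clk=0 r=1
  Δ1: clk:0→1
  Δ2: p:0→1
  (2Δ to stable)
t=9 Δ0: z=1 u=0 y=0 v=0 x=1 p=1 q=1 clk=1 r=1
  Δ1: clk:1→0
  (1Δ to stable)
t=10 Δ0: z=1 u=0 y=0 v=0 x=1 p=1 q=1 clk=0 r=1
  Δ1: clk:0→1
  Δ2: p:1→0
  (2Δ to stable)
t=11 Δ0: z=1 u=0 y=0 v=0 x=1 p=0 q=1 clk=1 r=1
  Δ1: clk:1→0
  (1Δ to stable)
t=12 Δ0: z=1 u=0 y=0 v=0 x=1 p=0 q=1 clk=0 r=1
  Δ1: clk:0→1
  Δ2: p:0→1
  (2Δ to stable)
t=13 Δ0: z=1 u=0 y=0 v=0 x=1 p=1 q=1 clk=1 r=1
  Δ1: clk:1→0
  (1Δ to stable)
t=14 Δ0: z=1 u=0 y=0 v=0 x=1 p=1 q=1 clk=0 r=1
  Δ1: clk:0→1
  Δ2: p:1→0
  (2Δ to stable)
t=15 Δ0: z=1 u=0 y=0 v=0 x=1 p=0 q=1 clk=1 r=1
  Δ1: clk:1→0
  (1Δ to stable)
t=16 Δ0: z=1 u=0 y=0 v=0 x=1 p=0 q=1 clk=0 r=1
  Δ1: clk:0→1
  Δ2: p:0→1
  (2Δ to stable)
t=17 Δ0: z=1 u=0 y=0 v=0 x=1 p=1 q=1 clk=1 r=1
  Δ1: clk:1→0
  (1Δ to stable)
t=18 Δ0: z=1 u=0 y=0 v=0 x=1 p=1 q=1 clk=0 r=1
  Δ1: clk:0→1
  Δ2: p:1→0
  (2Δ to stable)
t=19 Δ0: z=1 u=0 y=0 v=0 x=1 p=0 q=1 clk=1 r=1
  Δ1: clk:1→0
  (1Δ to stable)

2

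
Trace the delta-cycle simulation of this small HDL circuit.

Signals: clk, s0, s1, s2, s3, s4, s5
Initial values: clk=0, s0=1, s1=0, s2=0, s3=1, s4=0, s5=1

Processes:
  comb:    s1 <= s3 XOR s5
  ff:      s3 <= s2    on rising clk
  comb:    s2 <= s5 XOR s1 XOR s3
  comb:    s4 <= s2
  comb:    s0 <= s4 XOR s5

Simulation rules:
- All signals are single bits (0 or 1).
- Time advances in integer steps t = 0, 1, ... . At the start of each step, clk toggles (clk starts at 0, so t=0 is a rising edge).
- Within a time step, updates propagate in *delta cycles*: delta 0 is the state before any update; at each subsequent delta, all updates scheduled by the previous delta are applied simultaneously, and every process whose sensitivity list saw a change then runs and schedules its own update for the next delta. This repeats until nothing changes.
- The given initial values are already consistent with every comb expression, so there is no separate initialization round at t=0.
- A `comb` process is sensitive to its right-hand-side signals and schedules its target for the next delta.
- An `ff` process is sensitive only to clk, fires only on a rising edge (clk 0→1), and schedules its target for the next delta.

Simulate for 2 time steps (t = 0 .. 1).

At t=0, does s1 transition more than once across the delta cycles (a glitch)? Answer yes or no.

t=0 Δ0: s3=1 s0=1 s4=0 s2=0 s1=0 clk=0 s5=1
  Δ1: clk:0→1
  Δ2: s3:1→0
  Δ3: s2:0→1, s1:0→1
  Δ4: s4:0→1, s2:1→0
  Δ5: s0:1→0, s4:1→0
  Δ6: s0:0→1
  (6Δ to stable)
t=1 Δ0: s3=0 s0=1 s4=0 s2=0 s1=1 clk=1 s5=1
  Δ1: clk:1→0
  (1Δ to stable)

no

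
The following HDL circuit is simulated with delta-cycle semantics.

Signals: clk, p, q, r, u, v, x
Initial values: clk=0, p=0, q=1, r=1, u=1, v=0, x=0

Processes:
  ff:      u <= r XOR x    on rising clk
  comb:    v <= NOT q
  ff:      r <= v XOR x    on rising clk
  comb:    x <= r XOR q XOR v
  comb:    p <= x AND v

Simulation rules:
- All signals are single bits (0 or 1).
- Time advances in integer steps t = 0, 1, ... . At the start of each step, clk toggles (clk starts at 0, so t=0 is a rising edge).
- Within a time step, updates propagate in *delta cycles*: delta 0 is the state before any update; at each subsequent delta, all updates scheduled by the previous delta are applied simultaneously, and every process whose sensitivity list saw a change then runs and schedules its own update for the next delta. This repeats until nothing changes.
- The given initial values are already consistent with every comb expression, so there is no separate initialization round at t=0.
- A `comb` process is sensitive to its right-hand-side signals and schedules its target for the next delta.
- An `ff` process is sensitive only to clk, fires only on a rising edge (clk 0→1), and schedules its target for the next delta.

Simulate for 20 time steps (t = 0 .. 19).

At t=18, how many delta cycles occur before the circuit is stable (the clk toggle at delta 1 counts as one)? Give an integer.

t=0 Δ0: x=0 u=1 p=0 r=1 v=0 clk=0 q=1
  Δ1: clk:0→1
  Δ2: r:1→0
  Δ3: x:0→1
  (3Δ to stable)
t=1 Δ0: x=1 u=1 p=0 r=0 v=0 clk=1 q=1
  Δ1: clk:1→0
  (1Δ to stable)
t=2 Δ0: x=1 u=1 p=0 r=0 v=0 clk=0 q=1
  Δ1: clk:0→1
  Δ2: r:0→1
  Δ3: x:1→0
  (3Δ to stable)
t=3 Δ0: x=0 u=1 p=0 r=1 v=0 clk=1 q=1
  Δ1: clk:1→0
  (1Δ to stable)
t=4 Δ0: x=0 u=1 p=0 r=1 v=0 clk=0 q=1
  Δ1: clk:0→1
  Δ2: r:1→0
  Δ3: x:0→1
  (3Δ to stable)
t=5 Δ0: x=1 u=1 p=0 r=0 v=0 clk=1 q=1
  Δ1: clk:1→0
  (1Δ to stable)
t=6 Δ0: x=1 u=1 p=0 r=0 v=0 clk=0 q=1
  Δ1: clk:0→1
  Δ2: r:0→1
  Δ3: x:1→0
  (3Δ to stable)
t=7 Δ0: x=0 u=1 p=0 r=1 v=0 clk=1 q=1
  Δ1: clk:1→0
  (1Δ to stable)
t=8 Δ0: x=0 u=1 p=0 r=1 v=0 clk=0 q=1
  Δ1: clk:0→1
  Δ2: r:1→0
  Δ3: x:0→1
  (3Δ to stable)
t=9 Δ0: x=1 u=1 p=0 r=0 v=0 clk=1 q=1
  Δ1: clk:1→0
  (1Δ to stable)
t=10 Δ0: x=1 u=1 p=0 r=0 v=0 clk=0 q=1
  Δ1: clk:0→1
  Δ2: r:0→1
  Δ3: x:1→0
  (3Δ to stable)
t=11 Δ0: x=0 u=1 p=0 r=1 v=0 clk=1 q=1
  Δ1: clk:1→0
  (1Δ to stable)
t=12 Δ0: x=0 u=1 p=0 r=1 v=0 clk=0 q=1
  Δ1: clk:0→1
  Δ2: r:1→0
  Δ3: x:0→1
  (3Δ to stable)
t=13 Δ0: x=1 u=1 p=0 r=0 v=0 clk=1 q=1
  Δ1: clk:1→0
  (1Δ to stable)
t=14 Δ0: x=1 u=1 p=0 r=0 v=0 clk=0 q=1
  Δ1: clk:0→1
  Δ2: r:0→1
  Δ3: x:1→0
  (3Δ to stable)
t=15 Δ0: x=0 u=1 p=0 r=1 v=0 clk=1 q=1
  Δ1: clk:1→0
  (1Δ to stable)
t=16 Δ0: x=0 u=1 p=0 r=1 v=0 clk=0 q=1
  Δ1: clk:0→1
  Δ2: r:1→0
  Δ3: x:0→1
  (3Δ to stable)
t=17 Δ0: x=1 u=1 p=0 r=0 v=0 clk=1 q=1
  Δ1: clk:1→0
  (1Δ to stable)
t=18 Δ0: x=1 u=1 p=0 r=0 v=0 clk=0 q=1
  Δ1: clk:0→1
  Δ2: r:0→1
  Δ3: x:1→0
  (3Δ to stable)
t=19 Δ0: x=0 u=1 p=0 r=1 v=0 clk=1 q=1
  Δ1: clk:1→0
  (1Δ to stable)

3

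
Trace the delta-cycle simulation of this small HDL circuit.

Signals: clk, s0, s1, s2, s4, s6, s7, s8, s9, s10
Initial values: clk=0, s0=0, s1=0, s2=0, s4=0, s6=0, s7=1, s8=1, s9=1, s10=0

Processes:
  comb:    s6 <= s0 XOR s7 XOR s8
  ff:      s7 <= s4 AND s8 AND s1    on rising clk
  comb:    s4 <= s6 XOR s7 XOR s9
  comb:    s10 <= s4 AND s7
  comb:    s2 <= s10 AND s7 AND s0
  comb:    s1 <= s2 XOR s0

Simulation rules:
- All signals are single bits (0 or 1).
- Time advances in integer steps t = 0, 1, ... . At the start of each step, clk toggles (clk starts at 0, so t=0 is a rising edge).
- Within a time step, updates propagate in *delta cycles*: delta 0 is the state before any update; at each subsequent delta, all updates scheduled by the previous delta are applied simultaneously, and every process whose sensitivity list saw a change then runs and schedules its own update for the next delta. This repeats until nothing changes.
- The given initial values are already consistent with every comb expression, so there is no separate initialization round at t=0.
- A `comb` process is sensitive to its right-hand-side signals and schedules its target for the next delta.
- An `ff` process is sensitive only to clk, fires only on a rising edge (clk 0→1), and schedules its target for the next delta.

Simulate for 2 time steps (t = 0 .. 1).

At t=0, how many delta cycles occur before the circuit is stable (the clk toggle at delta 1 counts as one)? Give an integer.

t=0 Δ0: s1=0 s6=0 s9=1 s8=1 s10=0 s4=0 clk=0 s2=0 s7=1 s0=0
  Δ1: clk:0→1
  Δ2: s7:1→0
  Δ3: s6:0→1, s4:0→1
  Δ4: s4:1→0
  (4Δ to stable)
t=1 Δ0: s1=0 s6=1 s9=1 s8=1 s10=0 s4=0 clk=1 s2=0 s7=0 s0=0
  Δ1: clk:1→0
  (1Δ to stable)

4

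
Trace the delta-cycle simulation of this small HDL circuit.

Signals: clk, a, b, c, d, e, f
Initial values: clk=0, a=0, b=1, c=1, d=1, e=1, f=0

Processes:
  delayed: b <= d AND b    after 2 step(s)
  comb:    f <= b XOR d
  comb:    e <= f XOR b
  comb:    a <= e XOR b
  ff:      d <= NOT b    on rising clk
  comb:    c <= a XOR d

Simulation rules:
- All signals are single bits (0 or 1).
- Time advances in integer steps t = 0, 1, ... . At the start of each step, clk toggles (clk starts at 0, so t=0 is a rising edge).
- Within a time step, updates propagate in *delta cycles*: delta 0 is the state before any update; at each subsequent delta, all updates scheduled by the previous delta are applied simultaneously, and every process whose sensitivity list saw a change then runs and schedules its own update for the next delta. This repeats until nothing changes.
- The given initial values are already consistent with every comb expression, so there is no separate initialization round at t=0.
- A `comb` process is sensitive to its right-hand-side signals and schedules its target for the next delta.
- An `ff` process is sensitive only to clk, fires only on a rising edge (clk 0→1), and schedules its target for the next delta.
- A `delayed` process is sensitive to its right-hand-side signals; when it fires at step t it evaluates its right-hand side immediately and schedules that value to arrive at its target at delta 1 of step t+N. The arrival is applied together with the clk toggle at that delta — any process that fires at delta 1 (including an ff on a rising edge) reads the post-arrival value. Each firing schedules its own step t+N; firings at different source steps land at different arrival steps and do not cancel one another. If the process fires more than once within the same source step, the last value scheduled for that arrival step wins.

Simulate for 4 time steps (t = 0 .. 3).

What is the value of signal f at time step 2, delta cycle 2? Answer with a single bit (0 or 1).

[bits: c,clk,e,d,f,b,a]
t=0: Δ0=1011010 Δ1=1111010 Δ2=1110010 Δ3=0110110 Δ4=0100110 Δ5=0100111 Δ6=1100111 | 6Δ
t=1: Δ0=1100111 Δ1=1000111 | 1Δ
t=2: Δ0=1000111 Δ1=1100101 Δ2=1111000 Δ3=1101101 Δ4=0111100 Δ5=1111101 Δ6=0111101 | 6Δ
t=3: Δ0=0111101 Δ1=0011101 | 1Δ

0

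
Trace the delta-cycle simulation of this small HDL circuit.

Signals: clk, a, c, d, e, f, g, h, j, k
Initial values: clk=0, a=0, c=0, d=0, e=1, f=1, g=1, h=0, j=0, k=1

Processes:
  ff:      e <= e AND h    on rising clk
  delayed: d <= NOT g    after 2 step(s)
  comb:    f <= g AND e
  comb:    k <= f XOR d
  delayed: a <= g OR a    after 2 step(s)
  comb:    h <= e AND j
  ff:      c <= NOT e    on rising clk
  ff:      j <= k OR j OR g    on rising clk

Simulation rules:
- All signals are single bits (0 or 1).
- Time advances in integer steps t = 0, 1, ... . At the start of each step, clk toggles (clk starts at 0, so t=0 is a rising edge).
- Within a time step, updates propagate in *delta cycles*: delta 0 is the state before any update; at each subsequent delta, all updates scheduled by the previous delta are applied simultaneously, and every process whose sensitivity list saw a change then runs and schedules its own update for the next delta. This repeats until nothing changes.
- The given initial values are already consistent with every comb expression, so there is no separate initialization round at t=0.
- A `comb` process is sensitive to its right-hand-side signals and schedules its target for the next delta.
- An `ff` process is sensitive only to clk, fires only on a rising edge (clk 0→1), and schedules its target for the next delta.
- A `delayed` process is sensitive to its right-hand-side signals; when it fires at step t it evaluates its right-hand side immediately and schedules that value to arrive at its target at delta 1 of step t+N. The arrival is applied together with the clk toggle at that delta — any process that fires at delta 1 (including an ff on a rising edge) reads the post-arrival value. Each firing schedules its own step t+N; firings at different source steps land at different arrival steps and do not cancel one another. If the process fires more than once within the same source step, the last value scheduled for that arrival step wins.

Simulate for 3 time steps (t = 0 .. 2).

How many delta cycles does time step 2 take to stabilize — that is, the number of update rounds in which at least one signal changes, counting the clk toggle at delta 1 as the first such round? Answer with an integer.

t0.Δ0 h=0 d=0 clk=0 a=0 j=0 f=1 e=1 g=1 c=0 k=1
t0.Δ1 h=0 d=0 clk=1 a=0 j=0 f=1 e=1 g=1 c=0 k=1
t0.Δ2 h=0 d=0 clk=1 a=0 j=1 f=1 e=0 g=1 c=0 k=1
t0.Δ3 h=0 d=0 clk=1 a=0 j=1 f=0 e=0 g=1 c=0 k=1
t0.Δ4 h=0 d=0 clk=1 a=0 j=1 f=0 e=0 g=1 c=0 k=0
t1.Δ0 h=0 d=0 clk=1 a=0 j=1 f=0 e=0 g=1 c=0 k=0
t1.Δ1 h=0 d=0 clk=0 a=0 j=1 f=0 e=0 g=1 c=0 k=0
t2.Δ0 h=0 d=0 clk=0 a=0 j=1 f=0 e=0 g=1 c=0 k=0
t2.Δ1 h=0 d=0 clk=1 a=0 j=1 f=0 e=0 g=1 c=0 k=0
t2.Δ2 h=0 d=0 clk=1 a=0 j=1 f=0 e=0 g=1 c=1 k=0

2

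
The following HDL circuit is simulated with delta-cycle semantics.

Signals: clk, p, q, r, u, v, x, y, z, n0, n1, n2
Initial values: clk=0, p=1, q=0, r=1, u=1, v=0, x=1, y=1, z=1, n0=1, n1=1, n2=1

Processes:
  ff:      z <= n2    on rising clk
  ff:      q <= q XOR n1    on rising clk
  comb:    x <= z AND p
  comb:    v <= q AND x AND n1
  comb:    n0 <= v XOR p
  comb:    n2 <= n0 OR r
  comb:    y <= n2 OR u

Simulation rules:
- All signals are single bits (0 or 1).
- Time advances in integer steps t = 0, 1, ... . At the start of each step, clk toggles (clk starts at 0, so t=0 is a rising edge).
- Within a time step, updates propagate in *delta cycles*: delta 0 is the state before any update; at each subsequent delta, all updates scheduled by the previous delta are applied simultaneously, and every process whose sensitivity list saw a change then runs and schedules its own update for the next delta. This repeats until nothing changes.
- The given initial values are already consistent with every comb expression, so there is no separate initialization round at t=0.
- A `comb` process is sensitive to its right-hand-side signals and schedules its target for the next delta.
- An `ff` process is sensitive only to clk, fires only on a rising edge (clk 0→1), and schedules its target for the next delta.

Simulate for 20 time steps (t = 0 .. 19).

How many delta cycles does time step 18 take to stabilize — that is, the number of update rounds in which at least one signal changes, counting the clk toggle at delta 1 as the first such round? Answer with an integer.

4

t0.Δ0 p=1 clk=0 r=1 n0=1 z=1 n2=1 u=1 x=1 n1=1 q=0 y=1 v=0
t0.Δ1 p=1 clk=1 r=1 n0=1 z=1 n2=1 u=1 x=1 n1=1 q=0 y=1 v=0
t0.Δ2 p=1 clk=1 r=1 n0=1 z=1 n2=1 u=1 x=1 n1=1 q=1 y=1 v=0
t0.Δ3 p=1 clk=1 r=1 n0=1 z=1 n2=1 u=1 x=1 n1=1 q=1 y=1 v=1
t0.Δ4 p=1 clk=1 r=1 n0=0 z=1 n2=1 u=1 x=1 n1=1 q=1 y=1 v=1
t1.Δ0 p=1 clk=1 r=1 n0=0 z=1 n2=1 u=1 x=1 n1=1 q=1 y=1 v=1
t1.Δ1 p=1 clk=0 r=1 n0=0 z=1 n2=1 u=1 x=1 n1=1 q=1 y=1 v=1
t2.Δ0 p=1 clk=0 r=1 n0=0 z=1 n2=1 u=1 x=1 n1=1 q=1 y=1 v=1
t2.Δ1 p=1 clk=1 r=1 n0=0 z=1 n2=1 u=1 x=1 n1=1 q=1 y=1 v=1
t2.Δ2 p=1 clk=1 r=1 n0=0 z=1 n2=1 u=1 x=1 n1=1 q=0 y=1 v=1
t2.Δ3 p=1 clk=1 r=1 n0=0 z=1 n2=1 u=1 x=1 n1=1 q=0 y=1 v=0
t2.Δ4 p=1 clk=1 r=1 n0=1 z=1 n2=1 u=1 x=1 n1=1 q=0 y=1 v=0
t3.Δ0 p=1 clk=1 r=1 n0=1 z=1 n2=1 u=1 x=1 n1=1 q=0 y=1 v=0
t3.Δ1 p=1 clk=0 r=1 n0=1 z=1 n2=1 u=1 x=1 n1=1 q=0 y=1 v=0
t4.Δ0 p=1 clk=0 r=1 n0=1 z=1 n2=1 u=1 x=1 n1=1 q=0 y=1 v=0
t4.Δ1 p=1 clk=1 r=1 n0=1 z=1 n2=1 u=1 x=1 n1=1 q=0 y=1 v=0
t4.Δ2 p=1 clk=1 r=1 n0=1 z=1 n2=1 u=1 x=1 n1=1 q=1 y=1 v=0
t4.Δ3 p=1 clk=1 r=1 n0=1 z=1 n2=1 u=1 x=1 n1=1 q=1 y=1 v=1
t4.Δ4 p=1 clk=1 r=1 n0=0 z=1 n2=1 u=1 x=1 n1=1 q=1 y=1 v=1
t5.Δ0 p=1 clk=1 r=1 n0=0 z=1 n2=1 u=1 x=1 n1=1 q=1 y=1 v=1
t5.Δ1 p=1 clk=0 r=1 n0=0 z=1 n2=1 u=1 x=1 n1=1 q=1 y=1 v=1
t6.Δ0 p=1 clk=0 r=1 n0=0 z=1 n2=1 u=1 x=1 n1=1 q=1 y=1 v=1
t6.Δ1 p=1 clk=1 r=1 n0=0 z=1 n2=1 u=1 x=1 n1=1 q=1 y=1 v=1
t6.Δ2 p=1 clk=1 r=1 n0=0 z=1 n2=1 u=1 x=1 n1=1 q=0 y=1 v=1
t6.Δ3 p=1 clk=1 r=1 n0=0 z=1 n2=1 u=1 x=1 n1=1 q=0 y=1 v=0
t6.Δ4 p=1 clk=1 r=1 n0=1 z=1 n2=1 u=1 x=1 n1=1 q=0 y=1 v=0
t7.Δ0 p=1 clk=1 r=1 n0=1 z=1 n2=1 u=1 x=1 n1=1 q=0 y=1 v=0
t7.Δ1 p=1 clk=0 r=1 n0=1 z=1 n2=1 u=1 x=1 n1=1 q=0 y=1 v=0
t8.Δ0 p=1 clk=0 r=1 n0=1 z=1 n2=1 u=1 x=1 n1=1 q=0 y=1 v=0
t8.Δ1 p=1 clk=1 r=1 n0=1 z=1 n2=1 u=1 x=1 n1=1 q=0 y=1 v=0
t8.Δ2 p=1 clk=1 r=1 n0=1 z=1 n2=1 u=1 x=1 n1=1 q=1 y=1 v=0
t8.Δ3 p=1 clk=1 r=1 n0=1 z=1 n2=1 u=1 x=1 n1=1 q=1 y=1 v=1
t8.Δ4 p=1 clk=1 r=1 n0=0 z=1 n2=1 u=1 x=1 n1=1 q=1 y=1 v=1
t9.Δ0 p=1 clk=1 r=1 n0=0 z=1 n2=1 u=1 x=1 n1=1 q=1 y=1 v=1
t9.Δ1 p=1 clk=0 r=1 n0=0 z=1 n2=1 u=1 x=1 n1=1 q=1 y=1 v=1
t10.Δ0 p=1 clk=0 r=1 n0=0 z=1 n2=1 u=1 x=1 n1=1 q=1 y=1 v=1
t10.Δ1 p=1 clk=1 r=1 n0=0 z=1 n2=1 u=1 x=1 n1=1 q=1 y=1 v=1
t10.Δ2 p=1 clk=1 r=1 n0=0 z=1 n2=1 u=1 x=1 n1=1 q=0 y=1 v=1
t10.Δ3 p=1 clk=1 r=1 n0=0 z=1 n2=1 u=1 x=1 n1=1 q=0 y=1 v=0
t10.Δ4 p=1 clk=1 r=1 n0=1 z=1 n2=1 u=1 x=1 n1=1 q=0 y=1 v=0
t11.Δ0 p=1 clk=1 r=1 n0=1 z=1 n2=1 u=1 x=1 n1=1 q=0 y=1 v=0
t11.Δ1 p=1 clk=0 r=1 n0=1 z=1 n2=1 u=1 x=1 n1=1 q=0 y=1 v=0
t12.Δ0 p=1 clk=0 r=1 n0=1 z=1 n2=1 u=1 x=1 n1=1 q=0 y=1 v=0
t12.Δ1 p=1 clk=1 r=1 n0=1 z=1 n2=1 u=1 x=1 n1=1 q=0 y=1 v=0
t12.Δ2 p=1 clk=1 r=1 n0=1 z=1 n2=1 u=1 x=1 n1=1 q=1 y=1 v=0
t12.Δ3 p=1 clk=1 r=1 n0=1 z=1 n2=1 u=1 x=1 n1=1 q=1 y=1 v=1
t12.Δ4 p=1 clk=1 r=1 n0=0 z=1 n2=1 u=1 x=1 n1=1 q=1 y=1 v=1
t13.Δ0 p=1 clk=1 r=1 n0=0 z=1 n2=1 u=1 x=1 n1=1 q=1 y=1 v=1
t13.Δ1 p=1 clk=0 r=1 n0=0 z=1 n2=1 u=1 x=1 n1=1 q=1 y=1 v=1
t14.Δ0 p=1 clk=0 r=1 n0=0 z=1 n2=1 u=1 x=1 n1=1 q=1 y=1 v=1
t14.Δ1 p=1 clk=1 r=1 n0=0 z=1 n2=1 u=1 x=1 n1=1 q=1 y=1 v=1
t14.Δ2 p=1 clk=1 r=1 n0=0 z=1 n2=1 u=1 x=1 n1=1 q=0 y=1 v=1
t14.Δ3 p=1 clk=1 r=1 n0=0 z=1 n2=1 u=1 x=1 n1=1 q=0 y=1 v=0
t14.Δ4 p=1 clk=1 r=1 n0=1 z=1 n2=1 u=1 x=1 n1=1 q=0 y=1 v=0
t15.Δ0 p=1 clk=1 r=1 n0=1 z=1 n2=1 u=1 x=1 n1=1 q=0 y=1 v=0
t15.Δ1 p=1 clk=0 r=1 n0=1 z=1 n2=1 u=1 x=1 n1=1 q=0 y=1 v=0
t16.Δ0 p=1 clk=0 r=1 n0=1 z=1 n2=1 u=1 x=1 n1=1 q=0 y=1 v=0
t16.Δ1 p=1 clk=1 r=1 n0=1 z=1 n2=1 u=1 x=1 n1=1 q=0 y=1 v=0
t16.Δ2 p=1 clk=1 r=1 n0=1 z=1 n2=1 u=1 x=1 n1=1 q=1 y=1 v=0
t16.Δ3 p=1 clk=1 r=1 n0=1 z=1 n2=1 u=1 x=1 n1=1 q=1 y=1 v=1
t16.Δ4 p=1 clk=1 r=1 n0=0 z=1 n2=1 u=1 x=1 n1=1 q=1 y=1 v=1
t17.Δ0 p=1 clk=1 r=1 n0=0 z=1 n2=1 u=1 x=1 n1=1 q=1 y=1 v=1
t17.Δ1 p=1 clk=0 r=1 n0=0 z=1 n2=1 u=1 x=1 n1=1 q=1 y=1 v=1
t18.Δ0 p=1 clk=0 r=1 n0=0 z=1 n2=1 u=1 x=1 n1=1 q=1 y=1 v=1
t18.Δ1 p=1 clk=1 r=1 n0=0 z=1 n2=1 u=1 x=1 n1=1 q=1 y=1 v=1
t18.Δ2 p=1 clk=1 r=1 n0=0 z=1 n2=1 u=1 x=1 n1=1 q=0 y=1 v=1
t18.Δ3 p=1 clk=1 r=1 n0=0 z=1 n2=1 u=1 x=1 n1=1 q=0 y=1 v=0
t18.Δ4 p=1 clk=1 r=1 n0=1 z=1 n2=1 u=1 x=1 n1=1 q=0 y=1 v=0
t19.Δ0 p=1 clk=1 r=1 n0=1 z=1 n2=1 u=1 x=1 n1=1 q=0 y=1 v=0
t19.Δ1 p=1 clk=0 r=1 n0=1 z=1 n2=1 u=1 x=1 n1=1 q=0 y=1 v=0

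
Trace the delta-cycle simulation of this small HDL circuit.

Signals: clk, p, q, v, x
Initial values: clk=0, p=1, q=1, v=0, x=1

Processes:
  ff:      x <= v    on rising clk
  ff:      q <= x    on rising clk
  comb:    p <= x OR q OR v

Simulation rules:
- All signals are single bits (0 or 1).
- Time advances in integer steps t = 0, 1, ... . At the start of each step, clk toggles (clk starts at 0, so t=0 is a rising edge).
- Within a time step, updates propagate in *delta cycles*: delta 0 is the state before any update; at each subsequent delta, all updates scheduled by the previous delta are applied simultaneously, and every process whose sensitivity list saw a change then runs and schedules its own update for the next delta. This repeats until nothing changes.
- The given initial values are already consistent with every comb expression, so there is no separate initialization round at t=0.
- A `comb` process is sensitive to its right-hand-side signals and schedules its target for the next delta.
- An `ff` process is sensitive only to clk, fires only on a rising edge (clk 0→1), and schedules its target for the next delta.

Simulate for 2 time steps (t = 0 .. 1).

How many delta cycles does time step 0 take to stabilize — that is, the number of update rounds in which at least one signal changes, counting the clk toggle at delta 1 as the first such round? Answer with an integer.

[bits: x,v,clk,p,q]
t=0: Δ0=10011 Δ1=10111 Δ2=00111 | 2Δ
t=1: Δ0=00111 Δ1=00011 | 1Δ

2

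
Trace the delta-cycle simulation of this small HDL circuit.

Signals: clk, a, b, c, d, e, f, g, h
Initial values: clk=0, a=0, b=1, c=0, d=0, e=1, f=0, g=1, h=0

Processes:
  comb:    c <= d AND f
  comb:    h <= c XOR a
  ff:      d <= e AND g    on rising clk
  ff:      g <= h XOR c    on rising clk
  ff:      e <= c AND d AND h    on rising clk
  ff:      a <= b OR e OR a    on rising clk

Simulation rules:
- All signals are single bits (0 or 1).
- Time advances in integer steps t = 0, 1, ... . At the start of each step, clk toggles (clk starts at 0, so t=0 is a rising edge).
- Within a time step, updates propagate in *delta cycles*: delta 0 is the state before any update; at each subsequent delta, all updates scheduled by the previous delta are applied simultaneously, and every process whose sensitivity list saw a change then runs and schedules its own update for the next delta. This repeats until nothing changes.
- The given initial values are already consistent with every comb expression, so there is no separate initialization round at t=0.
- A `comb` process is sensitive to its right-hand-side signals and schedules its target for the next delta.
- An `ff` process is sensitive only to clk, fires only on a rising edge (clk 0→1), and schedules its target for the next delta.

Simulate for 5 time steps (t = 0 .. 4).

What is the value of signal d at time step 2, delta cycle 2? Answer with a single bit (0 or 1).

[bits: f,g,d,c,a,b,e,h,clk]
t=0: Δ0=010001100 Δ1=010001101 Δ2=001011001 Δ3=001011011 | 3Δ
t=1: Δ0=001011011 Δ1=001011010 | 1Δ
t=2: Δ0=001011010 Δ1=001011011 Δ2=010011011 | 2Δ
t=3: Δ0=010011011 Δ1=010011010 | 1Δ
t=4: Δ0=010011010 Δ1=010011011 | 1Δ

0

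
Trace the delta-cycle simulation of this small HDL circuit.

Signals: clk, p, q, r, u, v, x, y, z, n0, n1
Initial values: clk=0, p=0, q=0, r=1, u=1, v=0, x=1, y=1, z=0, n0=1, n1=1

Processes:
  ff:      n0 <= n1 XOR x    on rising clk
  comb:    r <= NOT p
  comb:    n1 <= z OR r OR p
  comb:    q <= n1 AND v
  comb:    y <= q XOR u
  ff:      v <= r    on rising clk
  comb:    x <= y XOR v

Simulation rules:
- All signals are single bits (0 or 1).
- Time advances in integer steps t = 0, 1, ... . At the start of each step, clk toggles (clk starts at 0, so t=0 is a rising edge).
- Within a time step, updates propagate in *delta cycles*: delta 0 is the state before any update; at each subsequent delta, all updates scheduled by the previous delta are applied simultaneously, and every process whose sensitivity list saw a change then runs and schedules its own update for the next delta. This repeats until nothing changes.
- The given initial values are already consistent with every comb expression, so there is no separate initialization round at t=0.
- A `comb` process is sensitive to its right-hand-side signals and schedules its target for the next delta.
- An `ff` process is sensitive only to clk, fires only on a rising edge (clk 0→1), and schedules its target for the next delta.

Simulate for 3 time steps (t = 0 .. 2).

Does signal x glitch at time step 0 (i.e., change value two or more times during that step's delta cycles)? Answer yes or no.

t=0 Δ0: r=1 y=1 n1=1 p=0 u=1 clk=0 n0=1 x=1 v=0 z=0 q=0
  Δ1: clk:0→1
  Δ2: n0:1→0, v:0→1
  Δ3: x:1→0, q:0→1
  Δ4: y:1→0
  Δ5: x:0→1
  (5Δ to stable)
t=1 Δ0: r=1 y=0 n1=1 p=0 u=1 clk=1 n0=0 x=1 v=1 z=0 q=1
  Δ1: clk:1→0
  (1Δ to stable)
t=2 Δ0: r=1 y=0 n1=1 p=0 u=1 clk=0 n0=0 x=1 v=1 z=0 q=1
  Δ1: clk:0→1
  (1Δ to stable)

yes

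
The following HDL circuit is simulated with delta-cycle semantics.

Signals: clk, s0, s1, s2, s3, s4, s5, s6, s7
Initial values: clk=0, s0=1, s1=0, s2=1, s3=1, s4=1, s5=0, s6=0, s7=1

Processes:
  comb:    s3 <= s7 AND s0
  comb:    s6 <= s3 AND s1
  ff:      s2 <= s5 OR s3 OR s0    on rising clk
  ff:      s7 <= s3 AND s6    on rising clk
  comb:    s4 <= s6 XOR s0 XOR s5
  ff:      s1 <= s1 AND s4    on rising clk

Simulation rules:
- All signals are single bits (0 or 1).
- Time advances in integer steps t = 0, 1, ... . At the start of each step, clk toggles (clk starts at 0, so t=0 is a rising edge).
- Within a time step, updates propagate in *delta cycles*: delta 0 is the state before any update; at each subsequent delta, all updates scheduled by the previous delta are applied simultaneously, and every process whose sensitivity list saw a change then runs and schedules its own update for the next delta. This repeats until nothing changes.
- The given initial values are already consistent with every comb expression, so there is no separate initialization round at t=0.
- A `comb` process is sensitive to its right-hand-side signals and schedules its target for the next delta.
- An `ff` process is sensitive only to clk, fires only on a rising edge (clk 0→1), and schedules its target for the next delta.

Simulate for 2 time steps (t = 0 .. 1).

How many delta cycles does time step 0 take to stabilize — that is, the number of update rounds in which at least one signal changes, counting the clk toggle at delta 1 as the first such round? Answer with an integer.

3

[bits: s1,s6,s5,s3,s0,s7,s2,s4,clk]
t=0: Δ0=000111110 Δ1=000111111 Δ2=000110111 Δ3=000010111 | 3Δ
t=1: Δ0=000010111 Δ1=000010110 | 1Δ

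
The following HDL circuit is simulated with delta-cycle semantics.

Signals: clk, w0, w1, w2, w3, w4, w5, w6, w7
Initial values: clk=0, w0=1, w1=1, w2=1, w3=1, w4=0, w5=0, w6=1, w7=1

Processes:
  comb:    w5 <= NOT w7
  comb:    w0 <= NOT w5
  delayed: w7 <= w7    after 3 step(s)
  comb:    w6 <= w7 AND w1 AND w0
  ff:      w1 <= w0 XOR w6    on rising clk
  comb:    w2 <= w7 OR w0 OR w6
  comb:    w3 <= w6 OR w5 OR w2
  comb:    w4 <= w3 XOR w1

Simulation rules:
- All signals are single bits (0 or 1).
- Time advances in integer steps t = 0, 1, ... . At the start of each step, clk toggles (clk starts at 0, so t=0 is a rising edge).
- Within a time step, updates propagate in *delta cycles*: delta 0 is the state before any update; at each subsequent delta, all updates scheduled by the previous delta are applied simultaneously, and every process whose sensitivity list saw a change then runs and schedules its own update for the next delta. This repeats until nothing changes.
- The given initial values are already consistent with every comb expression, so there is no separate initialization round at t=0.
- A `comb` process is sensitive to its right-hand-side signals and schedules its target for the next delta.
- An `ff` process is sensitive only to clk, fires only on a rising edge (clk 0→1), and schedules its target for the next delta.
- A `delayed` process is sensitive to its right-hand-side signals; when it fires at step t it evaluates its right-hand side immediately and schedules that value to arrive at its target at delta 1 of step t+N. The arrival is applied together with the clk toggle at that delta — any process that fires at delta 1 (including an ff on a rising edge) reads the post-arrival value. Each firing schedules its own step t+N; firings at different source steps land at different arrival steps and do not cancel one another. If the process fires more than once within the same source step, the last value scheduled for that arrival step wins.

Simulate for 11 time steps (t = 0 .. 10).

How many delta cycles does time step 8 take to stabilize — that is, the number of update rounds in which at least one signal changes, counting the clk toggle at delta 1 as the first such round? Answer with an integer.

3

t=0 Δ0: w5=0 w2=1 w0=1 w6=1 clk=0 w7=1 w4=0 w3=1 w1=1
  Δ1: clk:0→1
  Δ2: w1:1→0
  Δ3: w6:1→0, w4:0→1
  (3Δ to stable)
t=1 Δ0: w5=0 w2=1 w0=1 w6=0 clk=1 w7=1 w4=1 w3=1 w1=0
  Δ1: clk:1→0
  (1Δ to stable)
t=2 Δ0: w5=0 w2=1 w0=1 w6=0 clk=0 w7=1 w4=1 w3=1 w1=0
  Δ1: clk:0→1
  Δ2: w1:0→1
  Δ3: w6:0→1, w4:1→0
  (3Δ to stable)
t=3 Δ0: w5=0 w2=1 w0=1 w6=1 clk=1 w7=1 w4=0 w3=1 w1=1
  Δ1: clk:1→0
  (1Δ to stable)
t=4 Δ0: w5=0 w2=1 w0=1 w6=1 clk=0 w7=1 w4=0 w3=1 w1=1
  Δ1: clk:0→1
  Δ2: w1:1→0
  Δ3: w6:1→0, w4:0→1
  (3Δ to stable)
t=5 Δ0: w5=0 w2=1 w0=1 w6=0 clk=1 w7=1 w4=1 w3=1 w1=0
  Δ1: clk:1→0
  (1Δ to stable)
t=6 Δ0: w5=0 w2=1 w0=1 w6=0 clk=0 w7=1 w4=1 w3=1 w1=0
  Δ1: clk:0→1
  Δ2: w1:0→1
  Δ3: w6:0→1, w4:1→0
  (3Δ to stable)
t=7 Δ0: w5=0 w2=1 w0=1 w6=1 clk=1 w7=1 w4=0 w3=1 w1=1
  Δ1: clk:1→0
  (1Δ to stable)
t=8 Δ0: w5=0 w2=1 w0=1 w6=1 clk=0 w7=1 w4=0 w3=1 w1=1
  Δ1: clk:0→1
  Δ2: w1:1→0
  Δ3: w6:1→0, w4:0→1
  (3Δ to stable)
t=9 Δ0: w5=0 w2=1 w0=1 w6=0 clk=1 w7=1 w4=1 w3=1 w1=0
  Δ1: clk:1→0
  (1Δ to stable)
t=10 Δ0: w5=0 w2=1 w0=1 w6=0 clk=0 w7=1 w4=1 w3=1 w1=0
  Δ1: clk:0→1
  Δ2: w1:0→1
  Δ3: w6:0→1, w4:1→0
  (3Δ to stable)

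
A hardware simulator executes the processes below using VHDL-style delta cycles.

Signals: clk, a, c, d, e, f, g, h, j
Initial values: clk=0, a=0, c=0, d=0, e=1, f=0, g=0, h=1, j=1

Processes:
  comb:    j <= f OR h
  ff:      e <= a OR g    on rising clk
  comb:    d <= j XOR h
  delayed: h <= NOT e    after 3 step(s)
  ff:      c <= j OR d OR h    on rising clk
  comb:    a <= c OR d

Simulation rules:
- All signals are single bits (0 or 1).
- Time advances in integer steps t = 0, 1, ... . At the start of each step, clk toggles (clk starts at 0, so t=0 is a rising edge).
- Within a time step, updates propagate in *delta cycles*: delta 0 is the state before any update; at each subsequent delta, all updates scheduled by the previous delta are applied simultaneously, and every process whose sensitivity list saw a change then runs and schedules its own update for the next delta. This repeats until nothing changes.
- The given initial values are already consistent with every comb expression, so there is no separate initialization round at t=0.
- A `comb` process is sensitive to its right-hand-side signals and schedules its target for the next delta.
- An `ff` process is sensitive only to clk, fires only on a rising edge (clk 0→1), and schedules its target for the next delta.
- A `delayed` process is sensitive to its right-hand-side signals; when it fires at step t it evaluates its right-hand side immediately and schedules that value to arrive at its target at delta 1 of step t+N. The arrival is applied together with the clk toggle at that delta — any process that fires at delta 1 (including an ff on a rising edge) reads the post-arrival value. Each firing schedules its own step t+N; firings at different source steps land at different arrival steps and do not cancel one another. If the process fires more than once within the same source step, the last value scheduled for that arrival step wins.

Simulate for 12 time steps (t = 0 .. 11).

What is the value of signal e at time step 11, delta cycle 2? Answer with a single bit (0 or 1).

0

t=0 Δ0: e=1 f=0 g=0 c=0 d=0 clk=0 h=1 j=1 a=0
  Δ1: clk:0→1
  Δ2: e:1→0, c:0→1
  Δ3: a:0→1
  (3Δ to stable)
t=1 Δ0: e=0 f=0 g=0 c=1 d=0 clk=1 h=1 j=1 a=1
  Δ1: clk:1→0
  (1Δ to stable)
t=2 Δ0: e=0 f=0 g=0 c=1 d=0 clk=0 h=1 j=1 a=1
  Δ1: clk:0→1
  Δ2: e:0→1
  (2Δ to stable)
t=3 Δ0: e=1 f=0 g=0 c=1 d=0 clk=1 h=1 j=1 a=1
  Δ1: clk:1→0
  (1Δ to stable)
t=4 Δ0: e=1 f=0 g=0 c=1 d=0 clk=0 h=1 j=1 a=1
  Δ1: clk:0→1
  (1Δ to stable)
t=5 Δ0: e=1 f=0 g=0 c=1 d=0 clk=1 h=1 j=1 a=1
  Δ1: clk:1→0, h:1→0
  Δ2: d:0→1, j:1→0
  Δ3: d:1→0
  (3Δ to stable)
t=6 Δ0: e=1 f=0 g=0 c=1 d=0 clk=0 h=0 j=0 a=1
  Δ1: clk:0→1
  Δ2: c:1→0
  Δ3: a:1→0
  (3Δ to stable)
t=7 Δ0: e=1 f=0 g=0 c=0 d=0 clk=1 h=0 j=0 a=0
  Δ1: clk:1→0
  (1Δ to stable)
t=8 Δ0: e=1 f=0 g=0 c=0 d=0 clk=0 h=0 j=0 a=0
  Δ1: clk:0→1
  Δ2: e:1→0
  (2Δ to stable)
t=9 Δ0: e=0 f=0 g=0 c=0 d=0 clk=1 h=0 j=0 a=0
  Δ1: clk:1→0
  (1Δ to stable)
t=10 Δ0: e=0 f=0 g=0 c=0 d=0 clk=0 h=0 j=0 a=0
  Δ1: clk:0→1
  (1Δ to stable)
t=11 Δ0: e=0 f=0 g=0 c=0 d=0 clk=1 h=0 j=0 a=0
  Δ1: clk:1→0, h:0→1
  Δ2: d:0→1, j:0→1
  Δ3: d:1→0, a:0→1
  Δ4: a:1→0
  (4Δ to stable)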